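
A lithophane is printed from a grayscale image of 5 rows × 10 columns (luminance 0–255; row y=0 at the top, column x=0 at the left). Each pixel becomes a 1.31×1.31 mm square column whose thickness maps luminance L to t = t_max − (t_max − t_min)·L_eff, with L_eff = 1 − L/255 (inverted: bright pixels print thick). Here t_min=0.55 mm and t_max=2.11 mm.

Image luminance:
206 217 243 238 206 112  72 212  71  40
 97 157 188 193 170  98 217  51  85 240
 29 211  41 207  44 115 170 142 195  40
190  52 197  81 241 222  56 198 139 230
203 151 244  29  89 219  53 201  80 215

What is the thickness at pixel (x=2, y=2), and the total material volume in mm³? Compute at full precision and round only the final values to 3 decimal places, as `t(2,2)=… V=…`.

t(2,2)=0.801 V=124.850

span = t_max - t_min = 2.11 - 0.55 = 1.560
L(2,2) = 41, L_eff = 1 - 41/255 = 0.839216 (inverted)
t(2,2) = 2.11 - 1.560·0.839216 = 0.801
Σt over all 5·10 pixels = 309197/4250 ≈ 72.7522353
V = pitch²·Σt = 1.31²·309197/4250 = 124.850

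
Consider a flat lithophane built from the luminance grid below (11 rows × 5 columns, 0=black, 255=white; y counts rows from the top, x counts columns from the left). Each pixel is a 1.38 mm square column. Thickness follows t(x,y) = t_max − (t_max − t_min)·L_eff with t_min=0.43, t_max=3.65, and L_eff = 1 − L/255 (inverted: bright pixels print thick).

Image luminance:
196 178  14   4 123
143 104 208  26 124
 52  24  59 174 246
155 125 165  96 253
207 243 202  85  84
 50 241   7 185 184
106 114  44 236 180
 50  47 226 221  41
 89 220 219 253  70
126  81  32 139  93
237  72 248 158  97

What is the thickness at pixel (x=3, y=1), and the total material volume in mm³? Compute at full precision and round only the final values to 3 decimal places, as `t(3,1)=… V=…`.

span = t_max - t_min = 3.65 - 0.43 = 3.220
L(3,1) = 26, L_eff = 1 - 26/255 = 0.898039 (inverted)
t(3,1) = 3.65 - 3.220·0.898039 = 0.758
Σt over all 11·5 pixels = 990569/8500 ≈ 116.5375294
V = pitch²·Σt = 1.38²·990569/8500 = 221.934

t(3,1)=0.758 V=221.934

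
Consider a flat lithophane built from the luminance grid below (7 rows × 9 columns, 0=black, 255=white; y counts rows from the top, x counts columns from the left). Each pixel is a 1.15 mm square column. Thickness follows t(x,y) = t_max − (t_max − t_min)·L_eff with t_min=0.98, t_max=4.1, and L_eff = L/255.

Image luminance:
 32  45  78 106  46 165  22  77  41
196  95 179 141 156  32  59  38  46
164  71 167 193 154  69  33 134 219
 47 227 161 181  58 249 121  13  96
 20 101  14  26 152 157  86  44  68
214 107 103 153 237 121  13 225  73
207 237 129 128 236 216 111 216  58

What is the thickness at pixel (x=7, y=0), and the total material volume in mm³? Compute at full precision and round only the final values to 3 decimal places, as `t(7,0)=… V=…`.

span = t_max - t_min = 4.1 - 0.98 = 3.120
L(7,0) = 77, L_eff = 77/255 = 0.301961
t(7,0) = 4.1 - 3.120·0.301961 = 3.158
Σt over all 7·9 pixels = 714899/4250 ≈ 168.2115294
V = pitch²·Σt = 1.15²·714899/4250 = 222.460

t(7,0)=3.158 V=222.460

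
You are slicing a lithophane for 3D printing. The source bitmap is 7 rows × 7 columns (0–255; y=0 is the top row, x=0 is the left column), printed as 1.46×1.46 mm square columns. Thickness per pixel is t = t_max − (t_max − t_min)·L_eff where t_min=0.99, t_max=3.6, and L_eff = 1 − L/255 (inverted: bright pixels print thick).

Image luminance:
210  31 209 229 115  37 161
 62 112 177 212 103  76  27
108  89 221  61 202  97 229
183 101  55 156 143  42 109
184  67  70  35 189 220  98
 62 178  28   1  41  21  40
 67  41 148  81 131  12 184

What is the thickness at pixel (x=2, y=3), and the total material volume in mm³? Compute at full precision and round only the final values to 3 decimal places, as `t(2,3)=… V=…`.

t(2,3)=1.553 V=222.419

span = t_max - t_min = 3.6 - 0.99 = 2.610
L(2,3) = 55, L_eff = 1 - 55/255 = 0.784314 (inverted)
t(2,3) = 3.6 - 2.610·0.784314 = 1.553
Σt over all 7·7 pixels = 44346/425 ≈ 104.3435294
V = pitch²·Σt = 1.46²·44346/425 = 222.419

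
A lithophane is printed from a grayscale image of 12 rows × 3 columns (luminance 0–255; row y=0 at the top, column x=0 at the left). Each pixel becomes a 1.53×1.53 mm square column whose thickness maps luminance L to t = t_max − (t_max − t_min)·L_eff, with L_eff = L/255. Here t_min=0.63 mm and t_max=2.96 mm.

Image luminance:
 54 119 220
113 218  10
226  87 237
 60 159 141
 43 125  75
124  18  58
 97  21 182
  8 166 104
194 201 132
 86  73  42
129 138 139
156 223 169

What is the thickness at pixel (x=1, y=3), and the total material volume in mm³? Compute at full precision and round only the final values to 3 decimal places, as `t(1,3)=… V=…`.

span = t_max - t_min = 2.96 - 0.63 = 2.330
L(1,3) = 159, L_eff = 159/255 = 0.623529
t(1,3) = 2.96 - 2.330·0.623529 = 1.507
Σt over all 12·3 pixels = 568143/8500 ≈ 66.8403529
V = pitch²·Σt = 1.53²·568143/8500 = 156.467

t(1,3)=1.507 V=156.467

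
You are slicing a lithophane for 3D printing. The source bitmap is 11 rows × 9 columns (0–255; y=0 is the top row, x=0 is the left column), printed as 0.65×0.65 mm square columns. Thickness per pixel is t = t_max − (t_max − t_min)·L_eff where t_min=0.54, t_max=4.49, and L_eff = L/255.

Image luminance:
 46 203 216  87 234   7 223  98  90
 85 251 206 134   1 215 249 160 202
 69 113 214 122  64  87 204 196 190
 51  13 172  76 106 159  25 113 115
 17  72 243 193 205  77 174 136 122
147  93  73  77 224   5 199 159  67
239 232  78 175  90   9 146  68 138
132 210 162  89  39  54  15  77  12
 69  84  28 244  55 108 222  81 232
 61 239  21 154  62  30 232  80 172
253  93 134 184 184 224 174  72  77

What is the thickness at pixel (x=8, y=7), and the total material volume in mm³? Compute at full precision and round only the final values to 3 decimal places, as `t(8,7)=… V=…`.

t(8,7)=4.304 V=105.258

span = t_max - t_min = 4.49 - 0.54 = 3.950
L(8,7) = 12, L_eff = 12/255 = 0.047059
t(8,7) = 4.49 - 3.950·0.047059 = 4.304
Σt over all 11·9 pixels = 635287/2550 ≈ 249.1321569
V = pitch²·Σt = 0.65²·635287/2550 = 105.258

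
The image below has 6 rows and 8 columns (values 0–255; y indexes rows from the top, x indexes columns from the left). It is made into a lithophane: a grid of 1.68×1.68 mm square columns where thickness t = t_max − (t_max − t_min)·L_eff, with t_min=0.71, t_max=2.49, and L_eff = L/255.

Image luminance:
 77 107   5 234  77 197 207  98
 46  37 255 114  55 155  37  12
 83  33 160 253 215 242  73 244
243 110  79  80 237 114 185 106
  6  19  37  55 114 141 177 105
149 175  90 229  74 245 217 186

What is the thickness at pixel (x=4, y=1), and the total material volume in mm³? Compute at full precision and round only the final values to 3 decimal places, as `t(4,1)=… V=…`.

t(4,1)=2.106 V=215.401

span = t_max - t_min = 2.49 - 0.71 = 1.780
L(4,1) = 55, L_eff = 55/255 = 0.215686
t(4,1) = 2.49 - 1.780·0.215686 = 2.106
Σt over all 6·8 pixels = 324353/4250 ≈ 76.3183529
V = pitch²·Σt = 1.68²·324353/4250 = 215.401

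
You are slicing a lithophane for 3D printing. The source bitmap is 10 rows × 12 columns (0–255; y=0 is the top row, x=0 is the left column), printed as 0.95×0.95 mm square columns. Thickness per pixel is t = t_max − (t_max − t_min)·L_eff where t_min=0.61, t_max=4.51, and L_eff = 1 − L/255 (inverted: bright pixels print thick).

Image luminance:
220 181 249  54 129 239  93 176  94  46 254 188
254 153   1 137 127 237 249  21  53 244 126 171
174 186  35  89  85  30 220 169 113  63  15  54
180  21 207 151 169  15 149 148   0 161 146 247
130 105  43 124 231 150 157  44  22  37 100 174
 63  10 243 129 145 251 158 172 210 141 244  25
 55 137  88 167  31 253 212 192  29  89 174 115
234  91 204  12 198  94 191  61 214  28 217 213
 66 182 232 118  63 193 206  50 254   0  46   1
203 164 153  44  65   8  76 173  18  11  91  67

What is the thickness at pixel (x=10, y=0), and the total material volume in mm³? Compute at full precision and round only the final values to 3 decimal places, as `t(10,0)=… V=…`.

t(10,0)=4.495 V=278.822

span = t_max - t_min = 4.51 - 0.61 = 3.900
L(10,0) = 254, L_eff = 1 - 254/255 = 0.003922 (inverted)
t(10,0) = 4.51 - 3.900·0.003922 = 4.495
Σt over all 10·12 pixels = 131301/425 ≈ 308.9435294
V = pitch²·Σt = 0.95²·131301/425 = 278.822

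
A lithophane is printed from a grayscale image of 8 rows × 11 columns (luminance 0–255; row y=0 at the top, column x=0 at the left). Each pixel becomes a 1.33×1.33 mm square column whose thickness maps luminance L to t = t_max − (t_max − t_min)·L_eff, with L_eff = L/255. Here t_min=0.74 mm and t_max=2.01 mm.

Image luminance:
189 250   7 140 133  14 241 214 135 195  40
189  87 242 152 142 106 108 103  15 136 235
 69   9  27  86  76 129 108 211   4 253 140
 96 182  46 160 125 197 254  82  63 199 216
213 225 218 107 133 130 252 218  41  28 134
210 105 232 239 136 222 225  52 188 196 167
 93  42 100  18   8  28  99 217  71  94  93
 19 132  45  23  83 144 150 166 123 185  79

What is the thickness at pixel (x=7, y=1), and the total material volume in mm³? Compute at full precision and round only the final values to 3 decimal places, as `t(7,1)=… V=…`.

t(7,1)=1.497 V=211.676

span = t_max - t_min = 2.01 - 0.74 = 1.270
L(7,1) = 103, L_eff = 103/255 = 0.403922
t(7,1) = 2.01 - 1.270·0.403922 = 1.497
Σt over all 8·11 pixels = 762866/6375 ≈ 119.6652549
V = pitch²·Σt = 1.33²·762866/6375 = 211.676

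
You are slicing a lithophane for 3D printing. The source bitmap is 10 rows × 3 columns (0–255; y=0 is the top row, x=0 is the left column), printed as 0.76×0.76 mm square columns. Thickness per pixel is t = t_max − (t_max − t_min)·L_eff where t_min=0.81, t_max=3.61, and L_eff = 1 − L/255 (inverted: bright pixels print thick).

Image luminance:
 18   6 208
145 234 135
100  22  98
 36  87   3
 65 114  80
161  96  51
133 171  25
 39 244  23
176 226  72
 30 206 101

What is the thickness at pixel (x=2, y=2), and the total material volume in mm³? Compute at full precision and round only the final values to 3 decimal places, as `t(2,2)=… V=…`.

span = t_max - t_min = 3.61 - 0.81 = 2.800
L(2,2) = 98, L_eff = 1 - 98/255 = 0.615686 (inverted)
t(2,2) = 3.61 - 2.800·0.615686 = 1.886
Σt over all 10·3 pixels = 9927/170 ≈ 58.3941176
V = pitch²·Σt = 0.76²·9927/170 = 33.728

t(2,2)=1.886 V=33.728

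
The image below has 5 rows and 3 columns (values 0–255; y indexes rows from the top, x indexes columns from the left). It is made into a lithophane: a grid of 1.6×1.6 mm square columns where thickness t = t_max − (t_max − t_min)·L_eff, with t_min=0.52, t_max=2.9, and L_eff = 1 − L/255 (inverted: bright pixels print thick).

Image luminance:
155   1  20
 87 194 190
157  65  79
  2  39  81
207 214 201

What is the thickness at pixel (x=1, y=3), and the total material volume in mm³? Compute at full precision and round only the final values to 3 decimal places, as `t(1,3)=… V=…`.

span = t_max - t_min = 2.9 - 0.52 = 2.380
L(1,3) = 39, L_eff = 1 - 39/255 = 0.847059 (inverted)
t(1,3) = 2.9 - 2.380·0.847059 = 0.884
Σt over all 5·3 pixels = 23.592
V = pitch²·Σt = 1.6²·23.592 = 60.396

t(1,3)=0.884 V=60.396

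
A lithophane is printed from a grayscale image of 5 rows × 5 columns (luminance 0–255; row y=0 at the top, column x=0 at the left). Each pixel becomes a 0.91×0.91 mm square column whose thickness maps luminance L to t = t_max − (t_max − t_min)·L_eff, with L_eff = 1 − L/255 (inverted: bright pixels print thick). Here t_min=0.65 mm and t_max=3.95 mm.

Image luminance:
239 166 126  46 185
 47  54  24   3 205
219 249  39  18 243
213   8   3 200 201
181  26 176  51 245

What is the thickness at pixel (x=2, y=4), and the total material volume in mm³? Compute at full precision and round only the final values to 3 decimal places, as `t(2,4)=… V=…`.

t(2,4)=2.928 V=47.396

span = t_max - t_min = 3.95 - 0.65 = 3.300
L(2,4) = 176, L_eff = 1 - 176/255 = 0.309804 (inverted)
t(2,4) = 3.95 - 3.300·0.309804 = 2.928
Σt over all 5·5 pixels = 97299/1700 ≈ 57.2347059
V = pitch²·Σt = 0.91²·97299/1700 = 47.396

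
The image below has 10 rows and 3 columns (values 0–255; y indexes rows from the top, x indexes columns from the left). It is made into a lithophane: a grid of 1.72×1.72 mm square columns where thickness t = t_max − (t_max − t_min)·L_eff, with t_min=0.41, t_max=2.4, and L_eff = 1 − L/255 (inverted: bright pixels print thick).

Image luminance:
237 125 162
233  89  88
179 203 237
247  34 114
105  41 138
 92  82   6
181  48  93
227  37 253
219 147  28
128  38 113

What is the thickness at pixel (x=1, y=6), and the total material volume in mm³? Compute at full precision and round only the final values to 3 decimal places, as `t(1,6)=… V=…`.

t(1,6)=0.785 V=126.982

span = t_max - t_min = 2.4 - 0.41 = 1.990
L(1,6) = 48, L_eff = 1 - 48/255 = 0.811765 (inverted)
t(1,6) = 2.4 - 1.990·0.811765 = 0.785
Σt over all 10·3 pixels = 182421/4250 ≈ 42.9225882
V = pitch²·Σt = 1.72²·182421/4250 = 126.982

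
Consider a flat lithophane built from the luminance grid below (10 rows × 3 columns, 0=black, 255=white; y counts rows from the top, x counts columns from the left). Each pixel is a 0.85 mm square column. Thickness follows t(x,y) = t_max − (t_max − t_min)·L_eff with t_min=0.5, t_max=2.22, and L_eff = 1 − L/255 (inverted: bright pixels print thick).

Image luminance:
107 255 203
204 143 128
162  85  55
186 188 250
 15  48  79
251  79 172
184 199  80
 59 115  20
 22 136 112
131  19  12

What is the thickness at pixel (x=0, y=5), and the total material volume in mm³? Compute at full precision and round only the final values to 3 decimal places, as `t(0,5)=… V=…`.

span = t_max - t_min = 2.22 - 0.5 = 1.720
L(0,5) = 251, L_eff = 1 - 251/255 = 0.015686 (inverted)
t(0,5) = 2.22 - 1.720·0.015686 = 2.193
Σt over all 10·3 pixels = 84894/2125 ≈ 39.9501176
V = pitch²·Σt = 0.85²·84894/2125 = 28.864

t(0,5)=2.193 V=28.864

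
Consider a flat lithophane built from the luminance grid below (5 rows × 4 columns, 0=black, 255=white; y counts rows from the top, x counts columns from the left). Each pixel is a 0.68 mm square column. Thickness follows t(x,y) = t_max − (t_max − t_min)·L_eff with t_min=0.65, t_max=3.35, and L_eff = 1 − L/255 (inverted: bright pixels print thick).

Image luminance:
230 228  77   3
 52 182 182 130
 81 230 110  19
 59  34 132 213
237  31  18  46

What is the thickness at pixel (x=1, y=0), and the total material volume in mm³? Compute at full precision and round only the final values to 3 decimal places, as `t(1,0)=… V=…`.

span = t_max - t_min = 3.35 - 0.65 = 2.700
L(1,0) = 228, L_eff = 1 - 228/255 = 0.105882 (inverted)
t(1,0) = 3.35 - 2.700·0.105882 = 3.064
Σt over all 5·4 pixels = 15848/425 ≈ 37.2894118
V = pitch²·Σt = 0.68²·15848/425 = 17.243

t(1,0)=3.064 V=17.243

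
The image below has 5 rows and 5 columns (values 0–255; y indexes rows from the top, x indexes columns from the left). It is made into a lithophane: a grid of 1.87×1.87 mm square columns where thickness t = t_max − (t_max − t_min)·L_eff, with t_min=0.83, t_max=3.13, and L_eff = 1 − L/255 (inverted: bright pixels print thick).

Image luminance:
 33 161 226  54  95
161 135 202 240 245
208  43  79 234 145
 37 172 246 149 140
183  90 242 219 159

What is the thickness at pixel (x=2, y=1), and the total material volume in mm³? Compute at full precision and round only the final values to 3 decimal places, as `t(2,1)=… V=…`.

span = t_max - t_min = 3.13 - 0.83 = 2.300
L(2,1) = 202, L_eff = 1 - 202/255 = 0.207843 (inverted)
t(2,1) = 3.13 - 2.300·0.207843 = 2.652
Σt over all 5·5 pixels = 285133/5100 ≈ 55.9084314
V = pitch²·Σt = 1.87²·285133/5100 = 195.506

t(2,1)=2.652 V=195.506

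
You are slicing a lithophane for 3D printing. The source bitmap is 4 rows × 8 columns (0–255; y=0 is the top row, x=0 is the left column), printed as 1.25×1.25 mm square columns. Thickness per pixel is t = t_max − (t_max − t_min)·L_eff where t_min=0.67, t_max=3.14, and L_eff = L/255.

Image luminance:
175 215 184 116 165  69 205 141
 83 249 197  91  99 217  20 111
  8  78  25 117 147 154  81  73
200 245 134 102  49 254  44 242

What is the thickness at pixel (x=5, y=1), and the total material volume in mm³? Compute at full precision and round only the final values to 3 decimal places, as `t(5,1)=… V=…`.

t(5,1)=1.038 V=92.072

span = t_max - t_min = 3.14 - 0.67 = 2.470
L(5,1) = 217, L_eff = 217/255 = 0.850980
t(5,1) = 3.14 - 2.470·0.850980 = 1.038
Σt over all 4·8 pixels = 50087/850 ≈ 58.9258824
V = pitch²·Σt = 1.25²·50087/850 = 92.072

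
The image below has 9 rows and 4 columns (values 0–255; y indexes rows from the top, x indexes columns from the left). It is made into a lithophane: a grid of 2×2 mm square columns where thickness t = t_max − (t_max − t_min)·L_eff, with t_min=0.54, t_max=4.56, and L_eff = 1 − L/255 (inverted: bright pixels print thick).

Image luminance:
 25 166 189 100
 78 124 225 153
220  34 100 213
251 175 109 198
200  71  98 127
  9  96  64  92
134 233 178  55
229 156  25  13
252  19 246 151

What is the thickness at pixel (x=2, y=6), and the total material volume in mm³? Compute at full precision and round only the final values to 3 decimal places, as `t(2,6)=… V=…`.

span = t_max - t_min = 4.56 - 0.54 = 4.020
L(2,6) = 178, L_eff = 1 - 178/255 = 0.301961 (inverted)
t(2,6) = 4.56 - 4.020·0.301961 = 3.346
Σt over all 9·4 pixels = 202378/2125 ≈ 95.2367059
V = pitch²·Σt = 2²·202378/2125 = 380.947

t(2,6)=3.346 V=380.947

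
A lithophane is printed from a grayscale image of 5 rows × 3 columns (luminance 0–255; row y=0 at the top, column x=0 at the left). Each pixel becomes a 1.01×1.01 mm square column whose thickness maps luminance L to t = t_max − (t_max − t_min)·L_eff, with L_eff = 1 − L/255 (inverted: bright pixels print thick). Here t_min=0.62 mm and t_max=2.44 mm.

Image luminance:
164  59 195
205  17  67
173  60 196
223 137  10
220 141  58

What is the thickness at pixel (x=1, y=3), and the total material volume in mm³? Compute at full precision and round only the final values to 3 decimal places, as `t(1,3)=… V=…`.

t(1,3)=1.598 V=23.502

span = t_max - t_min = 2.44 - 0.62 = 1.820
L(1,3) = 137, L_eff = 1 - 137/255 = 0.462745 (inverted)
t(1,3) = 2.44 - 1.820·0.462745 = 1.598
Σt over all 5·3 pixels = 1175/51 ≈ 23.0392157
V = pitch²·Σt = 1.01²·1175/51 = 23.502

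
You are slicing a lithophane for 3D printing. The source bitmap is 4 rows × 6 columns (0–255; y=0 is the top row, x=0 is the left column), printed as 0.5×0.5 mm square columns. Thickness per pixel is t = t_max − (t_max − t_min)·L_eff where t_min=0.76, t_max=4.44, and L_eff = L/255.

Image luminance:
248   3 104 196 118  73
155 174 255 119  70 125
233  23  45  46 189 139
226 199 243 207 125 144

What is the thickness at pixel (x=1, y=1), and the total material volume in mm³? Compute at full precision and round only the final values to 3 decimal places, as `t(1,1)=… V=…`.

span = t_max - t_min = 4.44 - 0.76 = 3.680
L(1,1) = 174, L_eff = 174/255 = 0.682353
t(1,1) = 4.44 - 3.680·0.682353 = 1.929
Σt over all 4·6 pixels = 120364/2125 ≈ 56.6418824
V = pitch²·Σt = 0.5²·120364/2125 = 14.160

t(1,1)=1.929 V=14.160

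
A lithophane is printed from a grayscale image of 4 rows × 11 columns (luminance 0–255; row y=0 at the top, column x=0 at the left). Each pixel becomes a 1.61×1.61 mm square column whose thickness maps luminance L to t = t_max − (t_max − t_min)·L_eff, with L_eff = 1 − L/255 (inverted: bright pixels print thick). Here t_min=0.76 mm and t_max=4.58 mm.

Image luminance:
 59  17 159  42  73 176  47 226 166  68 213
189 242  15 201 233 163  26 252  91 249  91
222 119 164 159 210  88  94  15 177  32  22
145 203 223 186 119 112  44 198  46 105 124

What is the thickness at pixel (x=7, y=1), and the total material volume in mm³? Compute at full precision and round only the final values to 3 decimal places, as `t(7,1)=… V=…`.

t(7,1)=4.535 V=312.092

span = t_max - t_min = 4.58 - 0.76 = 3.820
L(7,1) = 252, L_eff = 1 - 252/255 = 0.011765 (inverted)
t(7,1) = 4.58 - 3.820·0.011765 = 4.535
Σt over all 4·11 pixels = 102341/850 ≈ 120.4011765
V = pitch²·Σt = 1.61²·102341/850 = 312.092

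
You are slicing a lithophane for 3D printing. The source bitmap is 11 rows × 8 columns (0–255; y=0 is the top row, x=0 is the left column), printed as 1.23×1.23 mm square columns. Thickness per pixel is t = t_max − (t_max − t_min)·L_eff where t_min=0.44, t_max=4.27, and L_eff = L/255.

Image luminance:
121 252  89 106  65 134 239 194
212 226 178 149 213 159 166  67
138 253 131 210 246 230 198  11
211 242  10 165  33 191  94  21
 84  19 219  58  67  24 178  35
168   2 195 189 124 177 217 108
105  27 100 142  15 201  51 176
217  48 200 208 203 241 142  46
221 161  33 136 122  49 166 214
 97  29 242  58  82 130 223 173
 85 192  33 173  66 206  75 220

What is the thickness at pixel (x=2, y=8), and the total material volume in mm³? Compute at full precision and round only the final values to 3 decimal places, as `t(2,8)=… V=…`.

span = t_max - t_min = 4.27 - 0.44 = 3.830
L(2,8) = 33, L_eff = 33/255 = 0.129412
t(2,8) = 4.27 - 3.830·0.129412 = 3.774
Σt over all 11·8 pixels = 822937/4250 ≈ 193.6322353
V = pitch²·Σt = 1.23²·822937/4250 = 292.946

t(2,8)=3.774 V=292.946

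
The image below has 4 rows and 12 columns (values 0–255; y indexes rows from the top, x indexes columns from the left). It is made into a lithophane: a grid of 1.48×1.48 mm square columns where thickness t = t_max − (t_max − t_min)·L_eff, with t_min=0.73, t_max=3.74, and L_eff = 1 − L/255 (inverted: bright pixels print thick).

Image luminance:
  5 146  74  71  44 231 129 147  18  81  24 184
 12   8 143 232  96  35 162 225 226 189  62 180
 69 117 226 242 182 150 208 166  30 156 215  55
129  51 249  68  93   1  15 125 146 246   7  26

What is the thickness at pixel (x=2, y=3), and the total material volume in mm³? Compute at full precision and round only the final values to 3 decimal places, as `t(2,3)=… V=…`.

t(2,3)=3.669 V=224.023

span = t_max - t_min = 3.74 - 0.73 = 3.010
L(2,3) = 249, L_eff = 1 - 249/255 = 0.023529 (inverted)
t(2,3) = 3.74 - 3.010·0.023529 = 3.669
Σt over all 4·12 pixels = 652004/6375 ≈ 102.2751373
V = pitch²·Σt = 1.48²·652004/6375 = 224.023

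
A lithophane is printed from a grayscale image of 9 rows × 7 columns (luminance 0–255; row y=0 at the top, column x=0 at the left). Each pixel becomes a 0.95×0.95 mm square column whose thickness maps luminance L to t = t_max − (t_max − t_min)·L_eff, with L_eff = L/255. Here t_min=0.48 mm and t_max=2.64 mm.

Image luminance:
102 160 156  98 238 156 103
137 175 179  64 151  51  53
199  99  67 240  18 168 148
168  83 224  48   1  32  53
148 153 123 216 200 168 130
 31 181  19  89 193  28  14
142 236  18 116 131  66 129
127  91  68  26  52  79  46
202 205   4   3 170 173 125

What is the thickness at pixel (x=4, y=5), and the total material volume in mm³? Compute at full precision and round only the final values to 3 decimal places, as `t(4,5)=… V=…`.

t(4,5)=1.005 V=94.504

span = t_max - t_min = 2.64 - 0.48 = 2.160
L(4,5) = 193, L_eff = 193/255 = 0.756863
t(4,5) = 2.64 - 2.160·0.756863 = 1.005
Σt over all 9·7 pixels = 222516/2125 ≈ 104.7134118
V = pitch²·Σt = 0.95²·222516/2125 = 94.504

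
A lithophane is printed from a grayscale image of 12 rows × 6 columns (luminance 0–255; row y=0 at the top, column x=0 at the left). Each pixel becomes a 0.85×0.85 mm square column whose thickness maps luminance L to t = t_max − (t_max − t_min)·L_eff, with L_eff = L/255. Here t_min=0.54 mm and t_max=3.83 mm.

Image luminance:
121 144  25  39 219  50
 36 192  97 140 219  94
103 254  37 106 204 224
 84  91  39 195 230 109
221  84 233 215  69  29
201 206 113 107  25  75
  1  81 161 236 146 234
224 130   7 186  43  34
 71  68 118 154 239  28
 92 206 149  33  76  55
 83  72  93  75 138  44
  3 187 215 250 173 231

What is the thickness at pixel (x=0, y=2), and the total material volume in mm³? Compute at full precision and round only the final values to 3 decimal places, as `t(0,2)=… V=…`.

span = t_max - t_min = 3.83 - 0.54 = 3.290
L(0,2) = 103, L_eff = 103/255 = 0.403922
t(0,2) = 3.83 - 3.290·0.403922 = 2.501
Σt over all 12·6 pixels = 2041033/12750 ≈ 160.0810196
V = pitch²·Σt = 0.85²·2041033/12750 = 115.659

t(0,2)=2.501 V=115.659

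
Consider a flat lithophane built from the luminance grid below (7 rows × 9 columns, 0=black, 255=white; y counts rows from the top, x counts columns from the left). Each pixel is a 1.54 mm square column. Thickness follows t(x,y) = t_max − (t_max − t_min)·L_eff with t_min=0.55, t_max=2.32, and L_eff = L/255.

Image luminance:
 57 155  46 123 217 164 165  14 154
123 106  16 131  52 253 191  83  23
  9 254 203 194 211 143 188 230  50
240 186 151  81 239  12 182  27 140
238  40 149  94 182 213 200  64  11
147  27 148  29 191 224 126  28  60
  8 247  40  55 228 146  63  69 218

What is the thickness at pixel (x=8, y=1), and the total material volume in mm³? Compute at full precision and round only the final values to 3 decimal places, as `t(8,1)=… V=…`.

span = t_max - t_min = 2.32 - 0.55 = 1.770
L(8,1) = 23, L_eff = 23/255 = 0.090196
t(8,1) = 2.32 - 1.770·0.090196 = 2.160
Σt over all 7·9 pixels = 90.228
V = pitch²·Σt = 1.54²·90.228 = 213.985

t(8,1)=2.160 V=213.985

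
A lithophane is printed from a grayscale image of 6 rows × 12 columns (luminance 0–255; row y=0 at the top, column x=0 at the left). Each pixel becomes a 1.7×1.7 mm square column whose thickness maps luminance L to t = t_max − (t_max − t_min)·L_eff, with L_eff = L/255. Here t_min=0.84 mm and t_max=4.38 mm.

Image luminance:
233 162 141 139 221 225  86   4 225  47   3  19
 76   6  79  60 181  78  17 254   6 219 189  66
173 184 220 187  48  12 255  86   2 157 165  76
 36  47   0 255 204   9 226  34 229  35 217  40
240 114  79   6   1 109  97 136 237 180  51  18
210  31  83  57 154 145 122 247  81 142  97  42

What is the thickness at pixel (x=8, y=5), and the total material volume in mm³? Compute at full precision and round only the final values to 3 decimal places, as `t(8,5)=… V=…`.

span = t_max - t_min = 4.38 - 0.84 = 3.540
L(8,5) = 81, L_eff = 81/255 = 0.317647
t(8,5) = 4.38 - 3.540·0.317647 = 3.256
Σt over all 6·12 pixels = 424936/2125 ≈ 199.9698824
V = pitch²·Σt = 1.7²·424936/2125 = 577.913

t(8,5)=3.256 V=577.913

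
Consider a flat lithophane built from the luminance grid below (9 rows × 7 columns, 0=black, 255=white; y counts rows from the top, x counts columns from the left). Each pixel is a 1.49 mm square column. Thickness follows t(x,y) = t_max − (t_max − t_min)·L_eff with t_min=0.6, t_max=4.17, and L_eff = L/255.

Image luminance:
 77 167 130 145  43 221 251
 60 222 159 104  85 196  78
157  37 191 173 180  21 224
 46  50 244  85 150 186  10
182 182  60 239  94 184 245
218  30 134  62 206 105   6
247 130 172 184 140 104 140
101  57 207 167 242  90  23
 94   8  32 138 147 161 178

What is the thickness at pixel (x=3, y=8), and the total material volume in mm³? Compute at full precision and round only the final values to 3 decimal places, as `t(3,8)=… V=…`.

t(3,8)=2.238 V=322.128

span = t_max - t_min = 4.17 - 0.6 = 3.570
L(3,8) = 138, L_eff = 138/255 = 0.541176
t(3,8) = 4.17 - 3.570·0.541176 = 2.238
Σt over all 9·7 pixels = 145.096
V = pitch²·Σt = 1.49²·145.096 = 322.128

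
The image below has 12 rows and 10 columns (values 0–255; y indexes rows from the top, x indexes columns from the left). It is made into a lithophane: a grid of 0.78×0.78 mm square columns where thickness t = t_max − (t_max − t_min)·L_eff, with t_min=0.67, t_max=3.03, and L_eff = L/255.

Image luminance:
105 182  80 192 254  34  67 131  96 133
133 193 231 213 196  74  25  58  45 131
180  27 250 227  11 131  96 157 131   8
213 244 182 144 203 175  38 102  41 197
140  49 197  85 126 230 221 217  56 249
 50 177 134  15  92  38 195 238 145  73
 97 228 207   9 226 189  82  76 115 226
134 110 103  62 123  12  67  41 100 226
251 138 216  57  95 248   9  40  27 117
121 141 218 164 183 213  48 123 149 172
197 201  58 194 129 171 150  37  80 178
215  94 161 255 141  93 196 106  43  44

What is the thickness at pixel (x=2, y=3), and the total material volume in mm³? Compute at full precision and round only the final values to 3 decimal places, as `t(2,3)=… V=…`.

t(2,3)=1.346 V=131.332

span = t_max - t_min = 3.03 - 0.67 = 2.360
L(2,3) = 182, L_eff = 182/255 = 0.713725
t(2,3) = 3.03 - 2.360·0.713725 = 1.346
Σt over all 12·10 pixels = 215.864
V = pitch²·Σt = 0.78²·215.864 = 131.332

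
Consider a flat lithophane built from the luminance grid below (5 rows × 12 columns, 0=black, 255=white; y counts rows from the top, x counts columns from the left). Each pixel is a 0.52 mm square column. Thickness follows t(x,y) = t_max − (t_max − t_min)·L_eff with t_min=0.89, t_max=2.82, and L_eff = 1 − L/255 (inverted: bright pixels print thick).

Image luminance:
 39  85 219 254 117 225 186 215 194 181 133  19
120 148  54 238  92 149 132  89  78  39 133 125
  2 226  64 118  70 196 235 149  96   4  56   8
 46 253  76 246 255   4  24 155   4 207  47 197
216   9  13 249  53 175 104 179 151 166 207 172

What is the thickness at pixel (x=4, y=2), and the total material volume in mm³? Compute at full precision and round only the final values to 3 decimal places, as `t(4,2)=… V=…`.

span = t_max - t_min = 2.82 - 0.89 = 1.930
L(4,2) = 70, L_eff = 1 - 70/255 = 0.725490 (inverted)
t(4,2) = 2.82 - 1.930·0.725490 = 1.420
Σt over all 5·12 pixels = 711757/6375 ≈ 111.6481569
V = pitch²·Σt = 0.52²·711757/6375 = 30.190

t(4,2)=1.420 V=30.190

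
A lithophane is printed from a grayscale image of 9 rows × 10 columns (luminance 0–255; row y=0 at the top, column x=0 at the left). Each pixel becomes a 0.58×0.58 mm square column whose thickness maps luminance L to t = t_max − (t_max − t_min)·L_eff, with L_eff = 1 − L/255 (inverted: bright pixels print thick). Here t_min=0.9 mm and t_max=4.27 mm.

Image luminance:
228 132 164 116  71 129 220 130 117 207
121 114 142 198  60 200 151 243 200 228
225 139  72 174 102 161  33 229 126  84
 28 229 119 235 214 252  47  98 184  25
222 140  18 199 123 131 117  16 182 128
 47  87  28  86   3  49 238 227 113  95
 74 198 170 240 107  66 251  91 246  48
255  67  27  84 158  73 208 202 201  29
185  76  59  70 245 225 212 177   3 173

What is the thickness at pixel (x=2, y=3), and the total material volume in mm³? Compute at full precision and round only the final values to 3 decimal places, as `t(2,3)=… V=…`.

t(2,3)=2.473 V=82.447

span = t_max - t_min = 4.27 - 0.9 = 3.370
L(2,3) = 119, L_eff = 1 - 119/255 = 0.533333 (inverted)
t(2,3) = 4.27 - 3.370·0.533333 = 2.473
Σt over all 9·10 pixels = 1562423/6375 ≈ 245.0859608
V = pitch²·Σt = 0.58²·1562423/6375 = 82.447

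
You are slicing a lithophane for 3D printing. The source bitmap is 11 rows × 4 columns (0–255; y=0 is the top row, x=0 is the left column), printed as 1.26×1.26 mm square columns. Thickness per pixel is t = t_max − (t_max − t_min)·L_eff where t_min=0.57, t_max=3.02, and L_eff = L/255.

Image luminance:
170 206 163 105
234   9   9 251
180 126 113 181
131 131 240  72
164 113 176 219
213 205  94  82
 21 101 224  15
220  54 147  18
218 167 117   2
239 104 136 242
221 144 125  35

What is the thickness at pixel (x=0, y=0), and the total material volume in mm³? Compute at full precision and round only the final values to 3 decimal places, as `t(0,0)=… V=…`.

t(0,0)=1.387 V=117.350

span = t_max - t_min = 3.02 - 0.57 = 2.450
L(0,0) = 170, L_eff = 170/255 = 0.666667
t(0,0) = 3.02 - 2.450·0.666667 = 1.387
Σt over all 11·4 pixels = 887/12 ≈ 73.9166667
V = pitch²·Σt = 1.26²·887/12 = 117.350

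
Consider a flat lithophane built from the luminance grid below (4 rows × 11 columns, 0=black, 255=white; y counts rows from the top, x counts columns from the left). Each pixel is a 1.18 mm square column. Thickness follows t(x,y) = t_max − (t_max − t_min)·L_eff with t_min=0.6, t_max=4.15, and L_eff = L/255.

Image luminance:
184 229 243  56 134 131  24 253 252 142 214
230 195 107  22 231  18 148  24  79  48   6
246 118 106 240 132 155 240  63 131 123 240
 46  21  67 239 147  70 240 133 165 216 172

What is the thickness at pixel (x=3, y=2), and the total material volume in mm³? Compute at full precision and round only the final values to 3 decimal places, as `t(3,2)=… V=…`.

span = t_max - t_min = 4.15 - 0.6 = 3.550
L(3,2) = 240, L_eff = 240/255 = 0.941176
t(3,2) = 4.15 - 3.550·0.941176 = 0.809
Σt over all 4·11 pixels = 24269/255 ≈ 95.1725490
V = pitch²·Σt = 1.18²·24269/255 = 132.518

t(3,2)=0.809 V=132.518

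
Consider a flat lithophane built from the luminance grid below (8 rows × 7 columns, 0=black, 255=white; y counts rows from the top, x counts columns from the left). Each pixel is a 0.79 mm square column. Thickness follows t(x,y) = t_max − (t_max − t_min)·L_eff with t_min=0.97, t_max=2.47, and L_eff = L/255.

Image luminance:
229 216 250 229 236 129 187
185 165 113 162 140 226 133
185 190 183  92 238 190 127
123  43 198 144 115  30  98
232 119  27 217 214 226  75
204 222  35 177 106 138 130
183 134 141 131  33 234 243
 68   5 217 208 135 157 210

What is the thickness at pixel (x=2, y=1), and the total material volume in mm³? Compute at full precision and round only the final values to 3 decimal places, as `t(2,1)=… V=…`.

t(2,1)=1.805 V=54.104

span = t_max - t_min = 2.47 - 0.97 = 1.500
L(2,1) = 113, L_eff = 113/255 = 0.443137
t(2,1) = 2.47 - 1.500·0.443137 = 1.805
Σt over all 8·7 pixels = 73687/850 ≈ 86.6905882
V = pitch²·Σt = 0.79²·73687/850 = 54.104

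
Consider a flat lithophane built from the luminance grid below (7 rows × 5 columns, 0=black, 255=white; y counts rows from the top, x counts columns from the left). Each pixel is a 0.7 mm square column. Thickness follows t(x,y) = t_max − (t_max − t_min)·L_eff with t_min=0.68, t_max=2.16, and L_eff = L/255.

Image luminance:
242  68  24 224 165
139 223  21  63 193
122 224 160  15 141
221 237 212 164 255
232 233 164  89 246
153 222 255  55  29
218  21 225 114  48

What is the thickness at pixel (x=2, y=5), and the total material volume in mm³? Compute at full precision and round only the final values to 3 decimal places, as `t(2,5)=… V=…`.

span = t_max - t_min = 2.16 - 0.68 = 1.480
L(2,5) = 255, L_eff = 255/255 = 1.000000
t(2,5) = 2.16 - 1.480·1.000000 = 0.680
Σt over all 7·5 pixels = 281521/6375 ≈ 44.1601569
V = pitch²·Σt = 0.7²·281521/6375 = 21.638

t(2,5)=0.680 V=21.638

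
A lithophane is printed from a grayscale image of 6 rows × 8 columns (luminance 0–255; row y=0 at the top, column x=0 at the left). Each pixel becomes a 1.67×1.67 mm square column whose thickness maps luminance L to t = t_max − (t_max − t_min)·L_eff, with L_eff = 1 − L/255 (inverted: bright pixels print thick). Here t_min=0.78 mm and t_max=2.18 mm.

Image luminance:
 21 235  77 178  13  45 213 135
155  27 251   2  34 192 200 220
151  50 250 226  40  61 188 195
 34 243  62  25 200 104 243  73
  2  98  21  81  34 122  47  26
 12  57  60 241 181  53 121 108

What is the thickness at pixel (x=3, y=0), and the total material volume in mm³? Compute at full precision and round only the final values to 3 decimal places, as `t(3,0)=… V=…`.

t(3,0)=1.757 V=187.206

span = t_max - t_min = 2.18 - 0.78 = 1.400
L(3,0) = 178, L_eff = 1 - 178/255 = 0.301961 (inverted)
t(3,0) = 2.18 - 1.400·0.301961 = 1.757
Σt over all 6·8 pixels = 17117/255 ≈ 67.1254902
V = pitch²·Σt = 1.67²·17117/255 = 187.206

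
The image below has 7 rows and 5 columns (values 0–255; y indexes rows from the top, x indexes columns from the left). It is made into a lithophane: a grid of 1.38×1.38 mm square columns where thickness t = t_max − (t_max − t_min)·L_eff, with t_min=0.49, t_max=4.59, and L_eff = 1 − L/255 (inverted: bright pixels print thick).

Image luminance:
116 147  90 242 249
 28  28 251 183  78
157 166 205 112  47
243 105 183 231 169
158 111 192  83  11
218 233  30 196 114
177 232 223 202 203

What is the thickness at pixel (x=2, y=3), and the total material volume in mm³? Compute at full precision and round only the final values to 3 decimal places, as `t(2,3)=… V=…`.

span = t_max - t_min = 4.59 - 0.49 = 4.100
L(2,3) = 183, L_eff = 1 - 183/255 = 0.282353 (inverted)
t(2,3) = 4.59 - 4.100·0.282353 = 3.432
Σt over all 7·5 pixels = 531331/5100 ≈ 104.1825490
V = pitch²·Σt = 1.38²·531331/5100 = 198.405

t(2,3)=3.432 V=198.405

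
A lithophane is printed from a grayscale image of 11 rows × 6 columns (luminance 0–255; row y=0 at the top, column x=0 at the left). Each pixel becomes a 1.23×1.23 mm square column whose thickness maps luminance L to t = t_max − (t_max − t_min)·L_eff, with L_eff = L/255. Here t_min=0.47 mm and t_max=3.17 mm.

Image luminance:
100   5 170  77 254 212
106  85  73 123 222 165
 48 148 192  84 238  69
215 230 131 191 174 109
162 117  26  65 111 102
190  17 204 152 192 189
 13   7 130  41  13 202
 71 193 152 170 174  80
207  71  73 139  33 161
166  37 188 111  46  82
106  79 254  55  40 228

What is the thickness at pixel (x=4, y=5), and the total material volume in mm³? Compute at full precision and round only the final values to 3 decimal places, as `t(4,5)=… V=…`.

t(4,5)=1.137 V=184.052

span = t_max - t_min = 3.17 - 0.47 = 2.700
L(4,5) = 192, L_eff = 192/255 = 0.752941
t(4,5) = 3.17 - 2.700·0.752941 = 1.137
Σt over all 11·6 pixels = 103407/850 ≈ 121.6552941
V = pitch²·Σt = 1.23²·103407/850 = 184.052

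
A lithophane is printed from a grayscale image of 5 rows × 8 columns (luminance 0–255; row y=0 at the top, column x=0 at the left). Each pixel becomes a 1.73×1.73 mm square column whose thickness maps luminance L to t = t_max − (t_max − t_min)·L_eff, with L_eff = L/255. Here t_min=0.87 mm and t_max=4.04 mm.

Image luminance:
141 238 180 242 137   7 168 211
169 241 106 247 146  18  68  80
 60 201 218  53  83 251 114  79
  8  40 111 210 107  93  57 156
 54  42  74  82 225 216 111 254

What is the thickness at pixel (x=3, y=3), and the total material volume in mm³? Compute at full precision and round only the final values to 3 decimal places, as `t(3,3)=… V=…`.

span = t_max - t_min = 4.04 - 0.87 = 3.170
L(3,3) = 210, L_eff = 210/255 = 0.823529
t(3,3) = 4.04 - 3.170·0.823529 = 1.429
Σt over all 5·8 pixels = 406889/4250 ≈ 95.7385882
V = pitch²·Σt = 1.73²·406889/4250 = 286.536

t(3,3)=1.429 V=286.536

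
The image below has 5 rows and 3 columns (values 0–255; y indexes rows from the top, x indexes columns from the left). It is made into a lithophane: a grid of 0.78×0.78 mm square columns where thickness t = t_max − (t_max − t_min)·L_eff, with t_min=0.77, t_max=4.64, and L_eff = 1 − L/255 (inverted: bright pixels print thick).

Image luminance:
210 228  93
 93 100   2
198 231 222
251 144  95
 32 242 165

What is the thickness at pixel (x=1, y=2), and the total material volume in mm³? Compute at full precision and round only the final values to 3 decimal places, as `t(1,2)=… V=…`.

t(1,2)=4.276 V=28.319

span = t_max - t_min = 4.64 - 0.77 = 3.870
L(1,2) = 231, L_eff = 1 - 231/255 = 0.094118 (inverted)
t(1,2) = 4.64 - 3.870·0.094118 = 4.276
Σt over all 5·3 pixels = 395649/8500 ≈ 46.5469412
V = pitch²·Σt = 0.78²·395649/8500 = 28.319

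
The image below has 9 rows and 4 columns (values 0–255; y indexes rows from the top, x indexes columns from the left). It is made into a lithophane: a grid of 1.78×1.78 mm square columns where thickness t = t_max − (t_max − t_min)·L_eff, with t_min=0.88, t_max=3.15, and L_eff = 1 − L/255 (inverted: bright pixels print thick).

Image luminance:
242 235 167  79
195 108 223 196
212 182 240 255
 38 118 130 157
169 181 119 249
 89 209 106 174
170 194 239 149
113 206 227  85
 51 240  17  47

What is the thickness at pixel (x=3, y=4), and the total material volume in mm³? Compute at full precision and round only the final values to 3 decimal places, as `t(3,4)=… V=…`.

span = t_max - t_min = 3.15 - 0.88 = 2.270
L(3,4) = 249, L_eff = 1 - 249/255 = 0.023529 (inverted)
t(3,4) = 3.15 - 2.270·0.023529 = 3.097
Σt over all 9·4 pixels = 708979/8500 ≈ 83.4092941
V = pitch²·Σt = 1.78²·708979/8500 = 264.274

t(3,4)=3.097 V=264.274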